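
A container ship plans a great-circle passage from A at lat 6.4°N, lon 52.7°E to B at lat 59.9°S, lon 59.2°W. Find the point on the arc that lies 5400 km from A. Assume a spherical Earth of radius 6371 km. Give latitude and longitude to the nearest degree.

≈ lat 35°S, lon 26°E

Convert each endpoint to a unit vector on the sphere (x = cos φ cos λ, y = cos φ sin λ, z = sin φ).
The central angle between the endpoints is δ = arccos(p₁·p₂) ≈ 1.857 rad (106.4°). The total great-circle distance is δ·R ≈ 1.857 × 6371 ≈ 11831 km, so the target fraction is f = 5400/11831 ≈ 0.456.
Interpolate at f ≈ 0.456 with slerp weights a = sin((1−f)δ)/sin δ ≈ 0.882, b = sin(fδ)/sin δ ≈ 0.781.
p = a·p₁ + b·p₂ ≈ (0.732, 0.361, -0.578); φ = arcsin(p_z) ≈ -35.29°, λ = atan2(p_y, p_x) ≈ 26.24°.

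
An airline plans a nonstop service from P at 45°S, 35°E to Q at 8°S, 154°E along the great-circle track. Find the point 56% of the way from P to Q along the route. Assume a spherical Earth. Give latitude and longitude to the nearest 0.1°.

Convert each endpoint to a unit vector on the sphere (x = cos φ cos λ, y = cos φ sin λ, z = sin φ).
The central angle between the endpoints is δ = arccos(p₁·p₂) ≈ 1.814 rad (103.9°).
Interpolate at f = 0.56 with slerp weights a = sin((1−f)δ)/sin δ ≈ 0.738, b = sin(fδ)/sin δ ≈ 0.876.
p = a·p₁ + b·p₂ ≈ (-0.352, 0.679, -0.644); φ = arcsin(p_z) ≈ -40.07°, λ = atan2(p_y, p_x) ≈ 117.39°.

≈ 40.1°S, 117.4°E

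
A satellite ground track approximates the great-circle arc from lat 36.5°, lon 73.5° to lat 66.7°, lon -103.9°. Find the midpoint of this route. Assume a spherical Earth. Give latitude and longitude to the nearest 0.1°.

≈ lat 74.9°, lon 71.0°

Convert each endpoint to a unit vector on the sphere (x = cos φ cos λ, y = cos φ sin λ, z = sin φ).
The central angle between the endpoints is δ = arccos(p₁·p₂) ≈ 1.340 rad (76.8°).
Interpolate at f = 1/2 with slerp weights a = sin((1−f)δ)/sin δ ≈ 0.638, b = sin(fδ)/sin δ ≈ 0.638.
p = a·p₁ + b·p₂ ≈ (0.085, 0.247, 0.965); φ = arcsin(p_z) ≈ 74.87°, λ = atan2(p_y, p_x) ≈ 70.99°.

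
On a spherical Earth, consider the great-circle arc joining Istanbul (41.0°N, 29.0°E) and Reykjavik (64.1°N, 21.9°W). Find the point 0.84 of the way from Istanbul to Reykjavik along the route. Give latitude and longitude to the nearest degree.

Write both endpoints as unit vectors p₁, p₂ with components (cos φ cos λ, cos φ sin λ, sin φ).
The central angle between the endpoints is δ = arccos(p₁·p₂) ≈ 0.647 rad (37.1°).
Interpolate at f = 0.84 with slerp weights a = sin((1−f)δ)/sin δ ≈ 0.171, b = sin(fδ)/sin δ ≈ 0.858.
p = a·p₁ + b·p₂ ≈ (0.461, -0.077, 0.884); φ = arcsin(p_z) ≈ 62.15°, λ = atan2(p_y, p_x) ≈ -9.49°.

≈ 62°N, 9°W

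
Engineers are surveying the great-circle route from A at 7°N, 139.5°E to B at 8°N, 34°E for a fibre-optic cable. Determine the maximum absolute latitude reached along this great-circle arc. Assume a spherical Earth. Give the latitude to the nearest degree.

≈ 12°N

The great circle lies in the plane with unit normal n̂ = (p₁ × p₂)/|p₁ × p₂|.
Here n̂_z ≈ -0.977; the vertex latitude is φ_max = arccos|n̂_z| ≈ 12.3°.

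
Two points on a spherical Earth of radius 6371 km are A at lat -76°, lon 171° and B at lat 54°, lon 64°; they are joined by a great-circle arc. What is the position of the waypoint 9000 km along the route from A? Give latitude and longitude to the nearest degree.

≈ lat -8°, lon 86°

From cos δ = sin φ₁ sin φ₂ + cos φ₁ cos φ₂ cos Δλ, the central angle is δ ≈ 2.544 rad (145.7°). The total great-circle distance is δ·R ≈ 2.544 × 6371 ≈ 16206 km, so the target fraction is f = 9000/16206 ≈ 0.555.
Interpolate at f ≈ 0.555 with slerp weights a = sin((1−f)δ)/sin δ ≈ 1.608, b = sin(fδ)/sin δ ≈ 1.755.
p = a·p₁ + b·p₂ ≈ (0.068, 0.988, -0.141); φ = arcsin(p_z) ≈ -8.08°, λ = atan2(p_y, p_x) ≈ 86.07°.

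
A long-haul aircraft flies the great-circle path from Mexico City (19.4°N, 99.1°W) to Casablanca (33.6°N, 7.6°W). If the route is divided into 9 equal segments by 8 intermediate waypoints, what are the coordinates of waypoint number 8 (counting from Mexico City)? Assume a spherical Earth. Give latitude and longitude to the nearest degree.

From cos δ = sin φ₁ sin φ₂ + cos φ₁ cos φ₂ cos Δλ, the central angle is δ ≈ 1.407 rad (80.6°).
Interpolate at f = 8/9 with slerp weights a = sin((1−f)δ)/sin δ ≈ 0.158, b = sin(fδ)/sin δ ≈ 0.962.
p = a·p₁ + b·p₂ ≈ (0.771, -0.253, 0.585); φ = arcsin(p_z) ≈ 35.79°, λ = atan2(p_y, p_x) ≈ -18.17°.

≈ (36°N, 18°W)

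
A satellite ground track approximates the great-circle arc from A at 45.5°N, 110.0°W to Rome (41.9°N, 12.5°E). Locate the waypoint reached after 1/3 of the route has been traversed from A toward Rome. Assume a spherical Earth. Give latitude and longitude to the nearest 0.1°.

Convert each endpoint to a unit vector on the sphere (x = cos φ cos λ, y = cos φ sin λ, z = sin φ).
The central angle between the endpoints is δ = arccos(p₁·p₂) ≈ 1.373 rad (78.7°).
Interpolate at f = 1/3 with slerp weights a = sin((1−f)δ)/sin δ ≈ 0.809, b = sin(fδ)/sin δ ≈ 0.451.
p = a·p₁ + b·p₂ ≈ (0.134, -0.460, 0.878); φ = arcsin(p_z) ≈ 61.38°, λ = atan2(p_y, p_x) ≈ -73.79°.

≈ 61.4°N, 73.8°W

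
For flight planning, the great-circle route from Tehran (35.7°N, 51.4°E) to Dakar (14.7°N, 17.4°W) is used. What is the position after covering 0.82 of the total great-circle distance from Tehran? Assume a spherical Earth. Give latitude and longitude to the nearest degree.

≈ 21°N, 7°W

Convert each endpoint to a unit vector on the sphere (x = cos φ cos λ, y = cos φ sin λ, z = sin φ).
The central angle between the endpoints is δ = arccos(p₁·p₂) ≈ 1.124 rad (64.4°).
Interpolate at f = 0.82 with slerp weights a = sin((1−f)δ)/sin δ ≈ 0.223, b = sin(fδ)/sin δ ≈ 0.883.
p = a·p₁ + b·p₂ ≈ (0.928, -0.114, 0.354); φ = arcsin(p_z) ≈ 20.74°, λ = atan2(p_y, p_x) ≈ -7.01°.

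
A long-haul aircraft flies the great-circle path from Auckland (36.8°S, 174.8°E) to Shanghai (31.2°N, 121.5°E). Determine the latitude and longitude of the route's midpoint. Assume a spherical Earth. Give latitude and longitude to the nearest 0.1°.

≈ 3.1°S, 147.2°E

From cos δ = sin φ₁ sin φ₂ + cos φ₁ cos φ₂ cos Δλ, the central angle is δ ≈ 1.472 rad (84.3°).
Interpolate at f = 1/2 with slerp weights a = sin((1−f)δ)/sin δ ≈ 0.675, b = sin(fδ)/sin δ ≈ 0.675.
p = a·p₁ + b·p₂ ≈ (-0.839, 0.541, -0.055); φ = arcsin(p_z) ≈ -3.13°, λ = atan2(p_y, p_x) ≈ 147.20°.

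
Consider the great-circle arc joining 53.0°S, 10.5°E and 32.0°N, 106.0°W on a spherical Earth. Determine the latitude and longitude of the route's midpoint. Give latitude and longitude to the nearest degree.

≈ 19°S, 63°W

From cos δ = sin φ₁ sin φ₂ + cos φ₁ cos φ₂ cos Δλ, the central angle is δ ≈ 2.280 rad (130.6°).
Interpolate at f = 1/2 with slerp weights a = sin((1−f)δ)/sin δ ≈ 1.197, b = sin(fδ)/sin δ ≈ 1.197.
p = a·p₁ + b·p₂ ≈ (0.428, -0.844, -0.322); φ = arcsin(p_z) ≈ -18.76°, λ = atan2(p_y, p_x) ≈ -63.10°.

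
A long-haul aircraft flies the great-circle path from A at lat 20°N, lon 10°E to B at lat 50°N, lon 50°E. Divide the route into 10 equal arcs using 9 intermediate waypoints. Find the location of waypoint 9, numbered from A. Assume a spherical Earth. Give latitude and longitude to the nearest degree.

Convert each endpoint to a unit vector on the sphere (x = cos φ cos λ, y = cos φ sin λ, z = sin φ).
The central angle between the endpoints is δ = arccos(p₁·p₂) ≈ 0.760 rad (43.6°).
Interpolate at f = 9/10 with slerp weights a = sin((1−f)δ)/sin δ ≈ 0.110, b = sin(fδ)/sin δ ≈ 0.917.
p = a·p₁ + b·p₂ ≈ (0.481, 0.470, 0.740); φ = arcsin(p_z) ≈ 47.76°, λ = atan2(p_y, p_x) ≈ 44.32°.

≈ lat 48°N, lon 44°E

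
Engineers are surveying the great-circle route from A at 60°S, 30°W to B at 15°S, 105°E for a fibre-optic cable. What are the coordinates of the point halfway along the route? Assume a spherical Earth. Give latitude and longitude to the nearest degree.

≈ 58°S, 75°E

Convert each endpoint to a unit vector on the sphere (x = cos φ cos λ, y = cos φ sin λ, z = sin φ).
The central angle between the endpoints is δ = arccos(p₁·p₂) ≈ 1.688 rad (96.7°).
Interpolate at f = 1/2 with slerp weights a = sin((1−f)δ)/sin δ ≈ 0.753, b = sin(fδ)/sin δ ≈ 0.753.
p = a·p₁ + b·p₂ ≈ (0.138, 0.514, -0.847); φ = arcsin(p_z) ≈ -57.85°, λ = atan2(p_y, p_x) ≈ 75.00°.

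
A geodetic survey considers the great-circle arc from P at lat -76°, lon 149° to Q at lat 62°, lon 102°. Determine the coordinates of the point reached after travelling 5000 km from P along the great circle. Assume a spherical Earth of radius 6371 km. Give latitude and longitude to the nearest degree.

From cos δ = sin φ₁ sin φ₂ + cos φ₁ cos φ₂ cos Δλ, the central angle is δ ≈ 2.464 rad (141.2°). The total great-circle distance is δ·R ≈ 2.464 × 6371 ≈ 15700 km, so the target fraction is f = 5000/15700 ≈ 0.318.
Interpolate at f ≈ 0.318 with slerp weights a = sin((1−f)δ)/sin δ ≈ 1.586, b = sin(fδ)/sin δ ≈ 1.128.
p = a·p₁ + b·p₂ ≈ (-0.439, 0.715, -0.543); φ = arcsin(p_z) ≈ -32.92°, λ = atan2(p_y, p_x) ≈ 121.53°.

≈ lat -33°, lon 122°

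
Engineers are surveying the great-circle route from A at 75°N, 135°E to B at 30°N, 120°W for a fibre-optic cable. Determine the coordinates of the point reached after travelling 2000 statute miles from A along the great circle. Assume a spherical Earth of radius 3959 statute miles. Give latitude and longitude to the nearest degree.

The haversine formula gives a central angle δ ≈ 1.132 rad (64.9°) between the endpoints. The total great-circle distance is δ·R ≈ 1.132 × 3959 ≈ 4481 mi, so the target fraction is f = 2000/4481 ≈ 0.446.
Interpolate at f ≈ 0.446 with slerp weights a = sin((1−f)δ)/sin δ ≈ 0.648, b = sin(fδ)/sin δ ≈ 0.535.
p = a·p₁ + b·p₂ ≈ (-0.350, -0.282, 0.893); φ = arcsin(p_z) ≈ 63.27°, λ = atan2(p_y, p_x) ≈ -141.11°.

≈ 63°N, 141°W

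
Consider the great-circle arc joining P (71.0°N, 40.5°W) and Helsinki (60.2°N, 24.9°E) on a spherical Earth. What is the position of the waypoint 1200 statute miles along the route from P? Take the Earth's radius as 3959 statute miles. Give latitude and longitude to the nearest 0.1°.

≈ (67.0°N, 8.2°E)

The haversine formula gives a central angle δ ≈ 0.478 rad (27.4°) between the endpoints. The total great-circle distance is δ·R ≈ 0.478 × 3959 ≈ 1893 mi, so the target fraction is f = 1200/1893 ≈ 0.634.
Interpolate at f ≈ 0.634 with slerp weights a = sin((1−f)δ)/sin δ ≈ 0.378, b = sin(fδ)/sin δ ≈ 0.649.
p = a·p₁ + b·p₂ ≈ (0.386, 0.056, 0.921); φ = arcsin(p_z) ≈ 67.04°, λ = atan2(p_y, p_x) ≈ 8.21°.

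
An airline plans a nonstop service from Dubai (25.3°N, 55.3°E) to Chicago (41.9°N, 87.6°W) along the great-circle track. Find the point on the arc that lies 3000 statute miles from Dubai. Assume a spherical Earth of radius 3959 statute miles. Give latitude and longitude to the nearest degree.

The haversine formula gives a central angle δ ≈ 1.825 rad (104.6°) between the endpoints. The total great-circle distance is δ·R ≈ 1.825 × 3959 ≈ 7224 mi, so the target fraction is f = 3000/7224 ≈ 0.415.
Interpolate at f ≈ 0.415 with slerp weights a = sin((1−f)δ)/sin δ ≈ 0.905, b = sin(fδ)/sin δ ≈ 0.710.
p = a·p₁ + b·p₂ ≈ (0.488, 0.144, 0.861); φ = arcsin(p_z) ≈ 59.42°, λ = atan2(p_y, p_x) ≈ 16.50°.

≈ (59°N, 16°E)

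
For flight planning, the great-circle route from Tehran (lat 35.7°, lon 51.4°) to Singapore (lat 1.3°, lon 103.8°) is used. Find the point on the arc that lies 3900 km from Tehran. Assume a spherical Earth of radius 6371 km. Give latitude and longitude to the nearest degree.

Write both endpoints as unit vectors p₁, p₂ with components (cos φ cos λ, cos φ sin λ, sin φ).
The central angle between the endpoints is δ = arccos(p₁·p₂) ≈ 1.037 rad (59.4°). The total great-circle distance is δ·R ≈ 1.037 × 6371 ≈ 6608 km, so the target fraction is f = 3900/6608 ≈ 0.590.
Interpolate at f ≈ 0.590 with slerp weights a = sin((1−f)δ)/sin δ ≈ 0.479, b = sin(fδ)/sin δ ≈ 0.667.
p = a·p₁ + b·p₂ ≈ (0.084, 0.952, 0.295); φ = arcsin(p_z) ≈ 17.14°, λ = atan2(p_y, p_x) ≈ 84.99°.

≈ lat 17°, lon 85°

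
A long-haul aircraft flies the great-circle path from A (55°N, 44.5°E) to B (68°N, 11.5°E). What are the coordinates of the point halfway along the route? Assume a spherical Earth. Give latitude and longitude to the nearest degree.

Convert each endpoint to a unit vector on the sphere (x = cos φ cos λ, y = cos φ sin λ, z = sin φ).
The central angle between the endpoints is δ = arccos(p₁·p₂) ≈ 0.349 rad (20.0°).
Interpolate at f = 1/2 with slerp weights a = sin((1−f)δ)/sin δ ≈ 0.508, b = sin(fδ)/sin δ ≈ 0.508.
p = a·p₁ + b·p₂ ≈ (0.394, 0.242, 0.887); φ = arcsin(p_z) ≈ 62.45°, λ = atan2(p_y, p_x) ≈ 31.56°.

≈ (62°N, 32°E)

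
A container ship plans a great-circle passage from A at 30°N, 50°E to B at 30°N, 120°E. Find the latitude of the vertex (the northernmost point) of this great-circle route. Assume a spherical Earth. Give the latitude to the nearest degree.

The great circle lies in the plane with unit normal n̂ = (p₁ × p₂)/|p₁ × p₂|.
Here n̂_z ≈ +0.817; the vertex latitude is φ_max = arccos|n̂_z| ≈ 35.2°.
Check via Clairaut: cos φ_max = |cos φ₁| · sin C = cos(30.0°)·sin(70.7°) ≈ 0.817, again giving ≈ 35.2°.

≈ 35°N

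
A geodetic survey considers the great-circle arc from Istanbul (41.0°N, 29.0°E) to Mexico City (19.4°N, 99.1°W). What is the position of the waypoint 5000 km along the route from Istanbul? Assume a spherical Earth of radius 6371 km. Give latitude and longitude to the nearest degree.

≈ (54°N, 38°W)

Convert each endpoint to a unit vector on the sphere (x = cos φ cos λ, y = cos φ sin λ, z = sin φ).
The central angle between the endpoints is δ = arccos(p₁·p₂) ≈ 1.794 rad (102.8°). The total great-circle distance is δ·R ≈ 1.794 × 6371 ≈ 11429 km, so the target fraction is f = 5000/11429 ≈ 0.437.
Interpolate at f ≈ 0.437 with slerp weights a = sin((1−f)δ)/sin δ ≈ 0.868, b = sin(fδ)/sin δ ≈ 0.725.
p = a·p₁ + b·p₂ ≈ (0.465, -0.357, 0.810); φ = arcsin(p_z) ≈ 54.11°, λ = atan2(p_y, p_x) ≈ -37.55°.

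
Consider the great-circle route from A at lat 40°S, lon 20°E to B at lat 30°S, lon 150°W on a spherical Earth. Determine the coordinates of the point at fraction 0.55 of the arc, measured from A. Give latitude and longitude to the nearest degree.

≈ lat 77°S, lon 121°W

From cos δ = sin φ₁ sin φ₂ + cos φ₁ cos φ₂ cos Δλ, the central angle is δ ≈ 1.909 rad (109.4°).
Interpolate at f = 0.55 with slerp weights a = sin((1−f)δ)/sin δ ≈ 0.803, b = sin(fδ)/sin δ ≈ 0.920.
p = a·p₁ + b·p₂ ≈ (-0.112, -0.188, -0.976); φ = arcsin(p_z) ≈ -77.37°, λ = atan2(p_y, p_x) ≈ -120.76°.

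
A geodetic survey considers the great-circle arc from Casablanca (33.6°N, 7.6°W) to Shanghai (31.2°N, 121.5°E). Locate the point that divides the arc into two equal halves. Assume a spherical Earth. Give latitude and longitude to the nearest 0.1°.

The haversine formula gives a central angle δ ≈ 1.734 rad (99.4°) between the endpoints.
Interpolate at f = 1/2 with slerp weights a = sin((1−f)δ)/sin δ ≈ 0.773, b = sin(fδ)/sin δ ≈ 0.773.
p = a·p₁ + b·p₂ ≈ (0.293, 0.478, 0.828); φ = arcsin(p_z) ≈ 55.89°, λ = atan2(p_y, p_x) ≈ 58.55°.

≈ 55.9°N, 58.6°E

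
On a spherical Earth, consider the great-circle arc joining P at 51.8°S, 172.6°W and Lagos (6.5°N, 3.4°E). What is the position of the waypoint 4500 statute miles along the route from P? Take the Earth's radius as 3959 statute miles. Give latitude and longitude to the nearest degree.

≈ 63°S, 4°W

The haversine formula gives a central angle δ ≈ 2.349 rad (134.6°) between the endpoints. The total great-circle distance is δ·R ≈ 2.349 × 3959 ≈ 9299 mi, so the target fraction is f = 4500/9299 ≈ 0.484.
Interpolate at f ≈ 0.484 with slerp weights a = sin((1−f)δ)/sin δ ≈ 1.315, b = sin(fδ)/sin δ ≈ 1.274.
p = a·p₁ + b·p₂ ≈ (0.457, -0.030, -0.889); φ = arcsin(p_z) ≈ -62.74°, λ = atan2(p_y, p_x) ≈ -3.71°.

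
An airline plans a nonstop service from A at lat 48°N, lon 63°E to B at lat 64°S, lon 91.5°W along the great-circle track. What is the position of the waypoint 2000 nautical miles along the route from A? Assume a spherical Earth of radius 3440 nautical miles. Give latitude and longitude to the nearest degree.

≈ lat 18°N, lon 45°E

The haversine formula gives a central angle δ ≈ 2.773 rad (158.9°) between the endpoints. The total great-circle distance is δ·R ≈ 2.773 × 3440 ≈ 9538 nmi, so the target fraction is f = 2000/9538 ≈ 0.210.
Interpolate at f ≈ 0.210 with slerp weights a = sin((1−f)δ)/sin δ ≈ 2.256, b = sin(fδ)/sin δ ≈ 1.523.
p = a·p₁ + b·p₂ ≈ (0.668, 0.678, 0.308); φ = arcsin(p_z) ≈ 17.93°, λ = atan2(p_y, p_x) ≈ 45.42°.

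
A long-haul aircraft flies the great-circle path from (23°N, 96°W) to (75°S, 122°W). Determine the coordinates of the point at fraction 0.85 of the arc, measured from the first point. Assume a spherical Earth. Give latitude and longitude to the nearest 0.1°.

From cos δ = sin φ₁ sin φ₂ + cos φ₁ cos φ₂ cos Δλ, the central angle is δ ≈ 1.735 rad (99.4°).
Interpolate at f = 0.85 with slerp weights a = sin((1−f)δ)/sin δ ≈ 0.261, b = sin(fδ)/sin δ ≈ 1.009.
p = a·p₁ + b·p₂ ≈ (-0.163, -0.460, -0.873); φ = arcsin(p_z) ≈ -60.77°, λ = atan2(p_y, p_x) ≈ -109.56°.

≈ (60.8°S, 109.6°W)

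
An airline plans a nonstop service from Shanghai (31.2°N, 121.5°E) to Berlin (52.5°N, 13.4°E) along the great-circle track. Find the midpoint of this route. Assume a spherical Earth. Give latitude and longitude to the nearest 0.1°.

≈ 56.1°N, 80.5°E

Write both endpoints as unit vectors p₁, p₂ with components (cos φ cos λ, cos φ sin λ, sin φ).
The central angle between the endpoints is δ = arccos(p₁·p₂) ≈ 1.319 rad (75.6°).
Interpolate at f = 1/2 with slerp weights a = sin((1−f)δ)/sin δ ≈ 0.633, b = sin(fδ)/sin δ ≈ 0.633.
p = a·p₁ + b·p₂ ≈ (0.092, 0.551, 0.830); φ = arcsin(p_z) ≈ 56.06°, λ = atan2(p_y, p_x) ≈ 80.53°.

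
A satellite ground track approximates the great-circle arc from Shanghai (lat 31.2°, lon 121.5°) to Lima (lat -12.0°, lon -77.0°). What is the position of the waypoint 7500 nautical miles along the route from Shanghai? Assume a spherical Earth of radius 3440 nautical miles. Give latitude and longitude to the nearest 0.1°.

Write both endpoints as unit vectors p₁, p₂ with components (cos φ cos λ, cos φ sin λ, sin φ).
The central angle between the endpoints is δ = arccos(p₁·p₂) ≈ 2.693 rad (154.3°). The total great-circle distance is δ·R ≈ 2.693 × 3440 ≈ 9265 nmi, so the target fraction is f = 7500/9265 ≈ 0.810.
Interpolate at f ≈ 0.810 with slerp weights a = sin((1−f)δ)/sin δ ≈ 1.132, b = sin(fδ)/sin δ ≈ 1.891.
p = a·p₁ + b·p₂ ≈ (-0.090, -0.977, 0.193); φ = arcsin(p_z) ≈ 11.14°, λ = atan2(p_y, p_x) ≈ -95.25°.

≈ lat 11.1°, lon -95.2°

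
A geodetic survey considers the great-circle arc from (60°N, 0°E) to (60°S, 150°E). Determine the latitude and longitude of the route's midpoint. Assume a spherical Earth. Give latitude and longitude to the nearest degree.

The haversine formula gives a central angle δ ≈ 2.882 rad (165.1°) between the endpoints.
Interpolate at f = 1/2 with slerp weights a = sin((1−f)δ)/sin δ ≈ 3.864, b = sin(fδ)/sin δ ≈ 3.864.
p = a·p₁ + b·p₂ ≈ (0.259, 0.966, 0.000); φ = arcsin(p_z) ≈ 0.00°, λ = atan2(p_y, p_x) ≈ 75.00°.

≈ (0°N, 75°E)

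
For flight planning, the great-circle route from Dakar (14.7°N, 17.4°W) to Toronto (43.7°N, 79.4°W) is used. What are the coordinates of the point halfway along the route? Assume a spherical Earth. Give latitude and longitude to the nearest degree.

Convert each endpoint to a unit vector on the sphere (x = cos φ cos λ, y = cos φ sin λ, z = sin φ).
The central angle between the endpoints is δ = arccos(p₁·p₂) ≈ 1.043 rad (59.8°).
Interpolate at f = 1/2 with slerp weights a = sin((1−f)δ)/sin δ ≈ 0.577, b = sin(fδ)/sin δ ≈ 0.577.
p = a·p₁ + b·p₂ ≈ (0.609, -0.577, 0.545); φ = arcsin(p_z) ≈ 33.01°, λ = atan2(p_y, p_x) ≈ -43.44°.

≈ 33°N, 43°W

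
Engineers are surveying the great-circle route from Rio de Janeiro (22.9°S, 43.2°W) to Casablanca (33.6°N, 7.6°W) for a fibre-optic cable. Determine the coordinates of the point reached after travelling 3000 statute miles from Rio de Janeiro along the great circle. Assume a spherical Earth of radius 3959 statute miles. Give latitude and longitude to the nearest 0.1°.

≈ (14.7°N, 21.0°W)

From cos δ = sin φ₁ sin φ₂ + cos φ₁ cos φ₂ cos Δλ, the central angle is δ ≈ 1.150 rad (65.9°). The total great-circle distance is δ·R ≈ 1.150 × 3959 ≈ 4553 mi, so the target fraction is f = 3000/4553 ≈ 0.659.
Interpolate at f ≈ 0.659 with slerp weights a = sin((1−f)δ)/sin δ ≈ 0.419, b = sin(fδ)/sin δ ≈ 0.753.
p = a·p₁ + b·p₂ ≈ (0.903, -0.347, 0.254); φ = arcsin(p_z) ≈ 14.70°, λ = atan2(p_y, p_x) ≈ -21.02°.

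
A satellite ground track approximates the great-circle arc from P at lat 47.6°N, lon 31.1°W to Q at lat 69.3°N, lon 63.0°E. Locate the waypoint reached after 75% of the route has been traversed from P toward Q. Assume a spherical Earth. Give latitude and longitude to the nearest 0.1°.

Convert each endpoint to a unit vector on the sphere (x = cos φ cos λ, y = cos φ sin λ, z = sin φ).
The central angle between the endpoints is δ = arccos(p₁·p₂) ≈ 0.832 rad (47.6°).
Interpolate at f = 0.75 with slerp weights a = sin((1−f)δ)/sin δ ≈ 0.279, b = sin(fδ)/sin δ ≈ 0.790.
p = a·p₁ + b·p₂ ≈ (0.288, 0.152, 0.946); φ = arcsin(p_z) ≈ 71.00°, λ = atan2(p_y, p_x) ≈ 27.76°.

≈ lat 71.0°N, lon 27.8°E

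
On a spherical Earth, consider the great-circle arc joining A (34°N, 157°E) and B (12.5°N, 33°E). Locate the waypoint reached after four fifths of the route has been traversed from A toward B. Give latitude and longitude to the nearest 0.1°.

Write both endpoints as unit vectors p₁, p₂ with components (cos φ cos λ, cos φ sin λ, sin φ).
The central angle between the endpoints is δ = arccos(p₁·p₂) ≈ 1.909 rad (109.4°).
Interpolate at f = 4/5 with slerp weights a = sin((1−f)δ)/sin δ ≈ 0.395, b = sin(fδ)/sin δ ≈ 1.059.
p = a·p₁ + b·p₂ ≈ (0.566, 0.691, 0.450); φ = arcsin(p_z) ≈ 26.74°, λ = atan2(p_y, p_x) ≈ 50.69°.

≈ (26.7°N, 50.7°E)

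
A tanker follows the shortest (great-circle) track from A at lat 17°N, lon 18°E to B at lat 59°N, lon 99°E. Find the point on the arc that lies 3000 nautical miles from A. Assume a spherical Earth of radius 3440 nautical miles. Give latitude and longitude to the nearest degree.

Write both endpoints as unit vectors p₁, p₂ with components (cos φ cos λ, cos φ sin λ, sin φ).
The central angle between the endpoints is δ = arccos(p₁·p₂) ≈ 1.237 rad (70.9°). The total great-circle distance is δ·R ≈ 1.237 × 3440 ≈ 4255 nmi, so the target fraction is f = 3000/4255 ≈ 0.705.
Interpolate at f ≈ 0.705 with slerp weights a = sin((1−f)δ)/sin δ ≈ 0.378, b = sin(fδ)/sin δ ≈ 0.810.
p = a·p₁ + b·p₂ ≈ (0.278, 0.524, 0.805); φ = arcsin(p_z) ≈ 53.62°, λ = atan2(p_y, p_x) ≈ 62.03°.

≈ lat 54°N, lon 62°E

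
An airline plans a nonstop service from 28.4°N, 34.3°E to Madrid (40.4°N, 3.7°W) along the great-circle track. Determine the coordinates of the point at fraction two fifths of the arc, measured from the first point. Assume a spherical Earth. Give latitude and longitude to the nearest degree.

≈ 35°N, 20°E

Write both endpoints as unit vectors p₁, p₂ with components (cos φ cos λ, cos φ sin λ, sin φ).
The central angle between the endpoints is δ = arccos(p₁·p₂) ≈ 0.581 rad (33.3°).
Interpolate at f = 2/5 with slerp weights a = sin((1−f)δ)/sin δ ≈ 0.622, b = sin(fδ)/sin δ ≈ 0.420.
p = a·p₁ + b·p₂ ≈ (0.771, 0.288, 0.568); φ = arcsin(p_z) ≈ 34.61°, λ = atan2(p_y, p_x) ≈ 20.47°.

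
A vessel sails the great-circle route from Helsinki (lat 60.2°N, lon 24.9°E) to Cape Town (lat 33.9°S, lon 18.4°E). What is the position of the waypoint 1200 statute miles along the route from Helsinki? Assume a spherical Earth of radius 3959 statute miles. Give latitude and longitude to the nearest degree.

≈ lat 43°N, lon 23°E

The haversine formula gives a central angle δ ≈ 1.645 rad (94.3°) between the endpoints. The total great-circle distance is δ·R ≈ 1.645 × 3959 ≈ 6513 mi, so the target fraction is f = 1200/6513 ≈ 0.184.
Interpolate at f ≈ 0.184 with slerp weights a = sin((1−f)δ)/sin δ ≈ 0.977, b = sin(fδ)/sin δ ≈ 0.299.
p = a·p₁ + b·p₂ ≈ (0.676, 0.283, 0.681); φ = arcsin(p_z) ≈ 42.88°, λ = atan2(p_y, p_x) ≈ 22.70°.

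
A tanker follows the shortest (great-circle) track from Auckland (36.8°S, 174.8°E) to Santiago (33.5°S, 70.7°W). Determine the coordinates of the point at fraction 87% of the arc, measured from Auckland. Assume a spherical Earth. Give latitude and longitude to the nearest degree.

≈ (41°S, 82°W)

Convert each endpoint to a unit vector on the sphere (x = cos φ cos λ, y = cos φ sin λ, z = sin φ).
The central angle between the endpoints is δ = arccos(p₁·p₂) ≈ 1.517 rad (86.9°).
Interpolate at f = 0.87 with slerp weights a = sin((1−f)δ)/sin δ ≈ 0.196, b = sin(fδ)/sin δ ≈ 0.970.
p = a·p₁ + b·p₂ ≈ (0.111, -0.749, -0.653); φ = arcsin(p_z) ≈ -40.77°, λ = atan2(p_y, p_x) ≈ -81.58°.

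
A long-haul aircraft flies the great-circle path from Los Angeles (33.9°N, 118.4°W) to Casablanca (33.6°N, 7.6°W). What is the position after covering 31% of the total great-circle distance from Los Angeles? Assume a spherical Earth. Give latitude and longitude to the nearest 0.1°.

Write both endpoints as unit vectors p₁, p₂ with components (cos φ cos λ, cos φ sin λ, sin φ).
The central angle between the endpoints is δ = arccos(p₁·p₂) ≈ 1.508 rad (86.4°).
Interpolate at f = 0.31 with slerp weights a = sin((1−f)δ)/sin δ ≈ 0.864, b = sin(fδ)/sin δ ≈ 0.451.
p = a·p₁ + b·p₂ ≈ (0.032, -0.681, 0.732); φ = arcsin(p_z) ≈ 47.04°, λ = atan2(p_y, p_x) ≈ -87.35°.

≈ (47.0°N, 87.3°W)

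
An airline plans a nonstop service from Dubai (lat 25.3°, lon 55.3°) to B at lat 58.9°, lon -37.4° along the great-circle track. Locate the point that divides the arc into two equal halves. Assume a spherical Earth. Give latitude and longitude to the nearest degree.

≈ lat 52°, lon 25°

Write both endpoints as unit vectors p₁, p₂ with components (cos φ cos λ, cos φ sin λ, sin φ).
The central angle between the endpoints is δ = arccos(p₁·p₂) ≈ 1.220 rad (69.9°).
Interpolate at f = 1/2 with slerp weights a = sin((1−f)δ)/sin δ ≈ 0.610, b = sin(fδ)/sin δ ≈ 0.610.
p = a·p₁ + b·p₂ ≈ (0.564, 0.262, 0.783); φ = arcsin(p_z) ≈ 51.53°, λ = atan2(p_y, p_x) ≈ 24.91°.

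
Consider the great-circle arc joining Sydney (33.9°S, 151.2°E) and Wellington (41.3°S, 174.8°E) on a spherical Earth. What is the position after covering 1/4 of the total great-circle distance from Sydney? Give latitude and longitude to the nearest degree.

The haversine formula gives a central angle δ ≈ 0.350 rad (20.0°) between the endpoints.
Interpolate at f = 1/4 with slerp weights a = sin((1−f)δ)/sin δ ≈ 0.757, b = sin(fδ)/sin δ ≈ 0.255.
p = a·p₁ + b·p₂ ≈ (-0.741, 0.320, -0.590); φ = arcsin(p_z) ≈ -36.18°, λ = atan2(p_y, p_x) ≈ 156.65°.

≈ 36°S, 157°E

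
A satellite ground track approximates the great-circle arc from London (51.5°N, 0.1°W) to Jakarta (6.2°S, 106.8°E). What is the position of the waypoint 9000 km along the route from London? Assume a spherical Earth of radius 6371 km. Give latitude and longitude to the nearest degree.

≈ 13°N, 92°E

Write both endpoints as unit vectors p₁, p₂ with components (cos φ cos λ, cos φ sin λ, sin φ).
The central angle between the endpoints is δ = arccos(p₁·p₂) ≈ 1.838 rad (105.3°). The total great-circle distance is δ·R ≈ 1.838 × 6371 ≈ 11712 km, so the target fraction is f = 9000/11712 ≈ 0.768.
Interpolate at f ≈ 0.768 with slerp weights a = sin((1−f)δ)/sin δ ≈ 0.428, b = sin(fδ)/sin δ ≈ 1.024.
p = a·p₁ + b·p₂ ≈ (-0.028, 0.974, 0.225); φ = arcsin(p_z) ≈ 12.98°, λ = atan2(p_y, p_x) ≈ 91.63°.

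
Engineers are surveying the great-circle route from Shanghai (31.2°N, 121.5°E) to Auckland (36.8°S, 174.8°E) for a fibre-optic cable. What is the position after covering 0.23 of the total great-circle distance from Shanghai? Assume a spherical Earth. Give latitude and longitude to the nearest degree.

The haversine formula gives a central angle δ ≈ 1.472 rad (84.3°) between the endpoints.
Interpolate at f = 0.23 with slerp weights a = sin((1−f)δ)/sin δ ≈ 0.910, b = sin(fδ)/sin δ ≈ 0.334.
p = a·p₁ + b·p₂ ≈ (-0.673, 0.688, 0.272); φ = arcsin(p_z) ≈ 15.76°, λ = atan2(p_y, p_x) ≈ 134.36°.

≈ 16°N, 134°E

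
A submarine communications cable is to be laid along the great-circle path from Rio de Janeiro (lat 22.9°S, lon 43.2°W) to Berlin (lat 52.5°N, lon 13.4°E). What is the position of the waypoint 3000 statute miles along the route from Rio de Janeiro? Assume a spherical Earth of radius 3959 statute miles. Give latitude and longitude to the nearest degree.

≈ lat 15°N, lon 22°W

Convert each endpoint to a unit vector on the sphere (x = cos φ cos λ, y = cos φ sin λ, z = sin φ).
The central angle between the endpoints is δ = arccos(p₁·p₂) ≈ 1.571 rad (90.0°). The total great-circle distance is δ·R ≈ 1.571 × 3959 ≈ 6219 mi, so the target fraction is f = 3000/6219 ≈ 0.482.
Interpolate at f ≈ 0.482 with slerp weights a = sin((1−f)δ)/sin δ ≈ 0.726, b = sin(fδ)/sin δ ≈ 0.687.
p = a·p₁ + b·p₂ ≈ (0.895, -0.361, 0.263); φ = arcsin(p_z) ≈ 15.23°, λ = atan2(p_y, p_x) ≈ -21.98°.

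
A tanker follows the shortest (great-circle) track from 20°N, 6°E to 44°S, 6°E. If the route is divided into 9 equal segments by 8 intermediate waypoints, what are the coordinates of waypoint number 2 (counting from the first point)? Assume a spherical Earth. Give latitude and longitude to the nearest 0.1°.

≈ 5.8°N, 6.0°E

Convert each endpoint to a unit vector on the sphere (x = cos φ cos λ, y = cos φ sin λ, z = sin φ).
The central angle between the endpoints is δ = arccos(p₁·p₂) ≈ 1.117 rad (64.0°).
Interpolate at f = 2/9 with slerp weights a = sin((1−f)δ)/sin δ ≈ 0.850, b = sin(fδ)/sin δ ≈ 0.273.
p = a·p₁ + b·p₂ ≈ (0.989, 0.104, 0.101); φ = arcsin(p_z) ≈ 5.78°, λ = atan2(p_y, p_x) ≈ 6.00°.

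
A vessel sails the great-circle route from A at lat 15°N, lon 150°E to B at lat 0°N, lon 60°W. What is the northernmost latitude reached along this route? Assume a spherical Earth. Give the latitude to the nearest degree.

The great circle lies in the plane with unit normal n̂ = (p₁ × p₂)/|p₁ × p₂|.
Here n̂_z ≈ +0.881; the vertex latitude is φ_max = arccos|n̂_z| ≈ 28.2°.
Check via Clairaut: cos φ_max = |cos φ₁| · sin C = cos(15.0°)·sin(65.9°) ≈ 0.881, again giving ≈ 28.2°.

≈ 28°N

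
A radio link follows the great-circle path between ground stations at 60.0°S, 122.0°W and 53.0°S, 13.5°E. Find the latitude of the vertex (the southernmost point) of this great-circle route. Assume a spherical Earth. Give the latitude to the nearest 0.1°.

≈ 76.1°S

The great circle lies in the plane with unit normal n̂ = (p₁ × p₂)/|p₁ × p₂|.
Here n̂_z ≈ +0.240; the vertex latitude is φ_max = arccos|n̂_z| ≈ 76.1°.
Check via Clairaut: cos φ_max = |cos φ₁| · sin C = cos(60.0°)·sin(151.3°) ≈ 0.240, again giving ≈ 76.1°.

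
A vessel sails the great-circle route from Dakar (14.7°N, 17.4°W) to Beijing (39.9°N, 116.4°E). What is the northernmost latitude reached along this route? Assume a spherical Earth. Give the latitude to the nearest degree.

The great circle lies in the plane with unit normal n̂ = (p₁ × p₂)/|p₁ × p₂|.
Here n̂_z ≈ +0.572; the vertex latitude is φ_max = arccos|n̂_z| ≈ 55.1°.

≈ 55°N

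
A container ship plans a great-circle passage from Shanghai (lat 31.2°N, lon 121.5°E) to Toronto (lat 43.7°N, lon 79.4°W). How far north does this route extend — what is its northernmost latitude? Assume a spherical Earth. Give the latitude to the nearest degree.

The great circle lies in the plane with unit normal n̂ = (p₁ × p₂)/|p₁ × p₂|.
Here n̂_z ≈ +0.226; the vertex latitude is φ_max = arccos|n̂_z| ≈ 76.9°.

≈ 77°N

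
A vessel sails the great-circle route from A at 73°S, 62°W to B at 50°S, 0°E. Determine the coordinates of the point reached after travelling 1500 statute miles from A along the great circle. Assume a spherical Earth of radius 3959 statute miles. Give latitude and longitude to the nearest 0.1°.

Write both endpoints as unit vectors p₁, p₂ with components (cos φ cos λ, cos φ sin λ, sin φ).
The central angle between the endpoints is δ = arccos(p₁·p₂) ≈ 0.608 rad (34.8°). The total great-circle distance is δ·R ≈ 0.608 × 3959 ≈ 2407 mi, so the target fraction is f = 1500/2407 ≈ 0.623.
Interpolate at f ≈ 0.623 with slerp weights a = sin((1−f)δ)/sin δ ≈ 0.398, b = sin(fδ)/sin δ ≈ 0.648.
p = a·p₁ + b·p₂ ≈ (0.471, -0.103, -0.876); φ = arcsin(p_z) ≈ -61.19°, λ = atan2(p_y, p_x) ≈ -12.30°.

≈ 61.2°S, 12.3°W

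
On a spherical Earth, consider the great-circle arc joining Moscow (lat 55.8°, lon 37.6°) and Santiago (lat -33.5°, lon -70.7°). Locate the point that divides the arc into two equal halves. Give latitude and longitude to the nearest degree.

Convert each endpoint to a unit vector on the sphere (x = cos φ cos λ, y = cos φ sin λ, z = sin φ).
The central angle between the endpoints is δ = arccos(p₁·p₂) ≈ 2.219 rad (127.1°).
Interpolate at f = 1/2 with slerp weights a = sin((1−f)δ)/sin δ ≈ 1.123, b = sin(fδ)/sin δ ≈ 1.123.
p = a·p₁ + b·p₂ ≈ (0.810, -0.499, 0.309); φ = arcsin(p_z) ≈ 18.00°, λ = atan2(p_y, p_x) ≈ -31.63°.

≈ lat 18°, lon -32°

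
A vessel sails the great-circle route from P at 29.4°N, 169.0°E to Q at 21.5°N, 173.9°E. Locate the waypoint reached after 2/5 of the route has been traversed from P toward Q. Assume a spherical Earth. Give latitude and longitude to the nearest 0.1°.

≈ 26.3°N, 171.0°E

Convert each endpoint to a unit vector on the sphere (x = cos φ cos λ, y = cos φ sin λ, z = sin φ).
The central angle between the endpoints is δ = arccos(p₁·p₂) ≈ 0.158 rad (9.1°).
Interpolate at f = 2/5 with slerp weights a = sin((1−f)δ)/sin δ ≈ 0.602, b = sin(fδ)/sin δ ≈ 0.401.
p = a·p₁ + b·p₂ ≈ (-0.886, 0.140, 0.442); φ = arcsin(p_z) ≈ 26.26°, λ = atan2(p_y, p_x) ≈ 171.04°.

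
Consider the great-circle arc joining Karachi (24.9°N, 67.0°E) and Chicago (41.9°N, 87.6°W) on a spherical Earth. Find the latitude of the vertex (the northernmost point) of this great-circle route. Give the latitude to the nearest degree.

The great circle lies in the plane with unit normal n̂ = (p₁ × p₂)/|p₁ × p₂|.
Here n̂_z ≈ -0.307; the vertex latitude is φ_max = arccos|n̂_z| ≈ 72.1°.
Check via Clairaut: cos φ_max = |cos φ₁| · sin C = cos(24.9°)·sin(19.8°) ≈ 0.307, again giving ≈ 72.1°.

≈ 72°N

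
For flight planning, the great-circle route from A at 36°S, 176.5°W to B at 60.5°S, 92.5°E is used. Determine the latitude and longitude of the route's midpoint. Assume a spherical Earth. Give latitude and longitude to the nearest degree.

Convert each endpoint to a unit vector on the sphere (x = cos φ cos λ, y = cos φ sin λ, z = sin φ).
The central angle between the endpoints is δ = arccos(p₁·p₂) ≈ 1.042 rad (59.7°).
Interpolate at f = 1/2 with slerp weights a = sin((1−f)δ)/sin δ ≈ 0.576, b = sin(fδ)/sin δ ≈ 0.576.
p = a·p₁ + b·p₂ ≈ (-0.478, 0.255, -0.841); φ = arcsin(p_z) ≈ -57.20°, λ = atan2(p_y, p_x) ≈ 151.90°.

≈ 57°S, 152°E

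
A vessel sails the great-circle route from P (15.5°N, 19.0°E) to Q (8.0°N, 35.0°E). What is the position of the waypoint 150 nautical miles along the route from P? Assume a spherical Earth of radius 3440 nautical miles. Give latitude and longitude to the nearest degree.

≈ (14°N, 21°E)

Write both endpoints as unit vectors p₁, p₂ with components (cos φ cos λ, cos φ sin λ, sin φ).
The central angle between the endpoints is δ = arccos(p₁·p₂) ≈ 0.303 rad (17.4°). The total great-circle distance is δ·R ≈ 0.303 × 3440 ≈ 1042 nmi, so the target fraction is f = 150/1042 ≈ 0.144.
Interpolate at f ≈ 0.144 with slerp weights a = sin((1−f)δ)/sin δ ≈ 0.860, b = sin(fδ)/sin δ ≈ 0.146.
p = a·p₁ + b·p₂ ≈ (0.902, 0.353, 0.250); φ = arcsin(p_z) ≈ 14.48°, λ = atan2(p_y, p_x) ≈ 21.36°.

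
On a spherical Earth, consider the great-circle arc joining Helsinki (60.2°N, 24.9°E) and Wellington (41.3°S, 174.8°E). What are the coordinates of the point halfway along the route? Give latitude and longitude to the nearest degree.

≈ 27°N, 137°E

The haversine formula gives a central angle δ ≈ 2.681 rad (153.6°) between the endpoints.
Interpolate at f = 1/2 with slerp weights a = sin((1−f)δ)/sin δ ≈ 2.190, b = sin(fδ)/sin δ ≈ 2.190.
p = a·p₁ + b·p₂ ≈ (-0.651, 0.607, 0.455); φ = arcsin(p_z) ≈ 27.06°, λ = atan2(p_y, p_x) ≈ 137.00°.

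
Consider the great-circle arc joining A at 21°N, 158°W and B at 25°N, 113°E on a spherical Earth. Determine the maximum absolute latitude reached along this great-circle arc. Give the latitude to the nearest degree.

≈ 31°N

The great circle lies in the plane with unit normal n̂ = (p₁ × p₂)/|p₁ × p₂|.
Here n̂_z ≈ -0.858; the vertex latitude is φ_max = arccos|n̂_z| ≈ 30.9°.
Check via Clairaut: cos φ_max = |cos φ₁| · sin C = cos(21.0°)·sin(66.8°) ≈ 0.858, again giving ≈ 30.9°.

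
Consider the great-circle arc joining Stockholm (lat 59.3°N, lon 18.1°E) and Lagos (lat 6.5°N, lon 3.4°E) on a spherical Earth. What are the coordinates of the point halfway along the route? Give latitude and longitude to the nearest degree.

Convert each endpoint to a unit vector on the sphere (x = cos φ cos λ, y = cos φ sin λ, z = sin φ).
The central angle between the endpoints is δ = arccos(p₁·p₂) ≈ 0.942 rad (54.0°).
Interpolate at f = 1/2 with slerp weights a = sin((1−f)δ)/sin δ ≈ 0.561, b = sin(fδ)/sin δ ≈ 0.561.
p = a·p₁ + b·p₂ ≈ (0.829, 0.122, 0.546); φ = arcsin(p_z) ≈ 33.09°, λ = atan2(p_y, p_x) ≈ 8.38°.

≈ lat 33°N, lon 8°E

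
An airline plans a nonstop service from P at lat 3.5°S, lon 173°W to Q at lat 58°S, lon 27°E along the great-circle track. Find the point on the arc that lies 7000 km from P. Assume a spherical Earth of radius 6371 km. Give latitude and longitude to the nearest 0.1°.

≈ lat 63.9°S, lon 162.8°E

Write both endpoints as unit vectors p₁, p₂ with components (cos φ cos λ, cos φ sin λ, sin φ).
The central angle between the endpoints is δ = arccos(p₁·p₂) ≈ 2.032 rad (116.4°). The total great-circle distance is δ·R ≈ 2.032 × 6371 ≈ 12948 km, so the target fraction is f = 7000/12948 ≈ 0.541.
Interpolate at f ≈ 0.541 with slerp weights a = sin((1−f)δ)/sin δ ≈ 0.898, b = sin(fδ)/sin δ ≈ 0.995.
p = a·p₁ + b·p₂ ≈ (-0.420, 0.130, -0.898); φ = arcsin(p_z) ≈ -63.94°, λ = atan2(p_y, p_x) ≈ 162.77°.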